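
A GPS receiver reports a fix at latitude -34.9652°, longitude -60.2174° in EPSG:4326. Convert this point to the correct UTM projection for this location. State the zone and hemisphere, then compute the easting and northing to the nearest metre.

Zone 20S: E 754059 m, N 6127279 m

Longitude -60.2174° lies in the 6° band [-66°, -60°), giving zone 20; latitude is south of the equator, so 20S.
Zone 20 central meridian λ₀ = 6×20 − 183 = -63°; Δλ = +2.7826°.
Transverse Mercator on WGS84 with k₀ = 0.9996 gives E = 754058.860 m, N = 6127279.001 m.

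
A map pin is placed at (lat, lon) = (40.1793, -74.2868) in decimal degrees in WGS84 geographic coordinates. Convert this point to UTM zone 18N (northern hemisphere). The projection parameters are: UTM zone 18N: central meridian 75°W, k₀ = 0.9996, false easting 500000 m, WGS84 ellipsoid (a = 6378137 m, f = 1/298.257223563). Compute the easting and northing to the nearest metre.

Zone 18 central meridian λ₀ = 6×18 − 183 = -75°; Δλ = +0.7132°.
Transverse Mercator on WGS84 with k₀ = 0.9996 gives E = 560719.276 m, N = 4447901.900 m.

E 560719 m, N 4447902 m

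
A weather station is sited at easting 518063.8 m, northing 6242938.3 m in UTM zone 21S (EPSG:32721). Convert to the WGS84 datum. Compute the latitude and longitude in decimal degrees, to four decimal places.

lat -33.9539°, lon -56.8045°

Zone 21S: λ₀ = -57°, k₀ = 0.9996, false easting 500000 m, false northing 10000000 m.
Meridian distance M = (N − FN)/k₀ = -3758565.1 m.
Inverse transverse Mercator on WGS84 gives φ = -33.95389970°, λ = -56.80449958°.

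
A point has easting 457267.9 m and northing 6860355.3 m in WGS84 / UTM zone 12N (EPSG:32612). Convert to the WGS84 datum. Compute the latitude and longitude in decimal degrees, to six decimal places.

Zone 12N: λ₀ = -111°, k₀ = 0.9996, false easting 500000 m.
Meridian distance M = (N − FN)/k₀ = 6863100.5 m.
Inverse transverse Mercator on WGS84 gives φ = 61.87350030°, λ = -111.81250017°.

lat 61.873500°, lon -111.812500°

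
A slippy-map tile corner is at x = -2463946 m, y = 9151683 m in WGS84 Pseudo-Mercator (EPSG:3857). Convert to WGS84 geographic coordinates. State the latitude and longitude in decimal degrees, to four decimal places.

R = 6378137 m. λ = x/R = -22.13400351°.
φ = 2·arctan(exp(y/R)) − 90° = 2·arctan(4.19902) − 90° = 63.20900156°.

lat 63.2090°, lon -22.1340°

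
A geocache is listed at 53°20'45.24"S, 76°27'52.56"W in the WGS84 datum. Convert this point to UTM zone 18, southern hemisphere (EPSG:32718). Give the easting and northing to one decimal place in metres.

Zone 18 central meridian λ₀ = 6×18 − 183 = -75°; Δλ = -1.4646°.
Transverse Mercator on WGS84 with k₀ = 0.9996 gives E = 402500.528 m, N = 4088250.006 m.

E 402500.5 m, N 4088250.0 m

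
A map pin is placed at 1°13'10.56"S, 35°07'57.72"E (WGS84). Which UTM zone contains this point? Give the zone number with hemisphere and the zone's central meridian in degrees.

Zone 36S, central meridian 33°

UTM zone = ⌊(λ + 180)/6⌋ + 1; 35.1327° ∈ [30°, 36°) → zone 36.
Hemisphere: S (φ < 0).
Central meridian λ₀ = 6×36 − 183 = 33°.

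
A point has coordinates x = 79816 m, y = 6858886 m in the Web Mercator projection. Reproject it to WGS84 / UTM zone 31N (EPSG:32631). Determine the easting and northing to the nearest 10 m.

E 344410 m, N 5799510 m

Web Mercator inverse (R = 6378137 m) → φ = 52.32380144°, λ = 0.71699933°.
UTM 31N forward: E = 344414.471 m, N = 5799507.254 m.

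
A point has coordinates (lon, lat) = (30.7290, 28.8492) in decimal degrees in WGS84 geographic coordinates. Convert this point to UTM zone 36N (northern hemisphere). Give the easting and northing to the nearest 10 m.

Zone 36 central meridian λ₀ = 6×36 − 183 = 33°; Δλ = -2.2710°.
Transverse Mercator on WGS84 with k₀ = 0.9996 gives E = 278453.245 m, N = 3193397.687 m.

E 278450 m, N 3193400 m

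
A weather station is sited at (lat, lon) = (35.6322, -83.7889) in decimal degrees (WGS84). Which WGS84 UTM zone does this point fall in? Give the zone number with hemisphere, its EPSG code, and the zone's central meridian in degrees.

UTM zone = ⌊(λ + 180)/6⌋ + 1; -83.7889° ∈ [-84°, -78°) → zone 17.
Hemisphere: N (φ ≥ 0).
Central meridian λ₀ = 6×17 − 183 = -81°.
EPSG code: 32617.

Zone 17N (EPSG:32617), central meridian -81°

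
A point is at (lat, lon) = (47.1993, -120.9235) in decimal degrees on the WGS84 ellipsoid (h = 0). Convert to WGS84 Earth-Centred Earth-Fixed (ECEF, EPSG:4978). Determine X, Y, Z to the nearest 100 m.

X -2231000 m, Y -3724300 m, Z 4656800 m

WGS84: a = 6378137 m, e² = 0.006694380; N(φ) = a/√(1−e²sin²φ) = 6389661.248 m.
X = (N+h)·cosφ·cosλ = -2231045.022 m; Y = (N+h)·cosφ·sinλ = -3724337.179 m; Z = (N(1−e²)+h)·sinφ = 4656847.433 m.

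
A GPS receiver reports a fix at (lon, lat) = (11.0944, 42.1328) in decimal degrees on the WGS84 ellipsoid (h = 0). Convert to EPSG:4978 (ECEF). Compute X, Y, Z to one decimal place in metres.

WGS84: a = 6378137 m, e² = 0.006694380; N(φ) = a/√(1−e²sin²φ) = 6387766.625 m.
X = (N+h)·cosφ·cosλ = 4648586.418 m; Y = (N+h)·cosφ·sinλ = 911544.571 m; Z = (N(1−e²)+h)·sinφ = 4256554.297 m.

X 4648586.4 m, Y 911544.6 m, Z 4256554.3 m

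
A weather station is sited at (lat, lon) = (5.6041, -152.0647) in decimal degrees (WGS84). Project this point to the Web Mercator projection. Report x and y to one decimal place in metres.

Web Mercator is spherical with R = a = 6378137 m.
x = R·λ = 6378137 × -2.654029691 = -16927764.972 m.
y = R·ln tan(π/4 + φ/2) = 6378137 × 0.097966325 = 624842.644 m.

x -16927765.0 m, y 624842.6 m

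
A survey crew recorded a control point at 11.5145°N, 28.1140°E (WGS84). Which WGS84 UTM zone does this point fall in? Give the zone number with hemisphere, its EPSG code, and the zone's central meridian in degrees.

UTM zone = ⌊(λ + 180)/6⌋ + 1; 28.1140° ∈ [24°, 30°) → zone 35.
Hemisphere: N (φ ≥ 0).
Central meridian λ₀ = 6×35 − 183 = 27°.
EPSG code: 32635.

Zone 35N (EPSG:32635), central meridian 27°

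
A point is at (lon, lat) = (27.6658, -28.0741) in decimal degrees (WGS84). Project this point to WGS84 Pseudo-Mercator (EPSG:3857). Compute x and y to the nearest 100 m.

Web Mercator is spherical with R = a = 6378137 m.
x = R·λ = 6378137 × 0.482859300 = 3079742.768 m.
y = R·ln tan(π/4 + φ/2) = 6378137 × -0.510857531 = -3258319.321 m.

x 3079700 m, y -3258300 m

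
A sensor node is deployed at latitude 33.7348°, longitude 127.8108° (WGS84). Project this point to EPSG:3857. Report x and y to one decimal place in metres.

Web Mercator is spherical with R = a = 6378137 m.
x = R·λ = 6378137 × 2.230719280 = 14227833.174 m.
y = R·ln tan(π/4 + φ/2) = 6378137 × 0.626083681 = 3993247.491 m.

x 14227833.2 m, y 3993247.5 m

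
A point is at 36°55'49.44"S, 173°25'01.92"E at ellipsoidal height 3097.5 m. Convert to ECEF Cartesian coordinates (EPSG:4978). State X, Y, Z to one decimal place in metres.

WGS84: a = 6378137 m, e² = 0.006694380; N(φ) = a/√(1−e²sin²φ) = 6385858.228 m.
X = (N+h)·cosφ·cosλ = -5073443.770 m; Y = (N+h)·cosφ·sinλ = 585474.106 m; Z = (N(1−e²)+h)·sinφ = -3813082.795 m.

X -5073443.8 m, Y 585474.1 m, Z -3813082.8 m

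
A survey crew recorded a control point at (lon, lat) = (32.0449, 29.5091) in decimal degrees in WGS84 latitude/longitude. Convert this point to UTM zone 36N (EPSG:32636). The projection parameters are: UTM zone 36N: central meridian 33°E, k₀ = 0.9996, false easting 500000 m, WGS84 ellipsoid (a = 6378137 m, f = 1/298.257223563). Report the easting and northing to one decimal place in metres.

Zone 36 central meridian λ₀ = 6×36 − 183 = 33°; Δλ = -0.9551°.
Transverse Mercator on WGS84 with k₀ = 0.9996 gives E = 407430.600 m, N = 3264771.737 m.

E 407430.6 m, N 3264771.7 m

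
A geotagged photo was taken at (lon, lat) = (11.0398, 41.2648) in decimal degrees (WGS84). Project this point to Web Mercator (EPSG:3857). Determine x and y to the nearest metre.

x 1228945 m, y 5051478 m

Web Mercator is spherical with R = a = 6378137 m.
x = R·λ = 6378137 × 0.192680859 = 1228944.914 m.
y = R·ln tan(π/4 + φ/2) = 6378137 × 0.791999045 = 5051478.412 m.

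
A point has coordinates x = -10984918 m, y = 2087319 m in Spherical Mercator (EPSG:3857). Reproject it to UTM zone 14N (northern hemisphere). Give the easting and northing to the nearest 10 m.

E 533880 m, N 2037200 m

Web Mercator inverse (R = 6378137 m) → φ = 18.42469704°, λ = -98.67919734°.
UTM 14N forward: E = 533878.927 m, N = 2037203.386 m.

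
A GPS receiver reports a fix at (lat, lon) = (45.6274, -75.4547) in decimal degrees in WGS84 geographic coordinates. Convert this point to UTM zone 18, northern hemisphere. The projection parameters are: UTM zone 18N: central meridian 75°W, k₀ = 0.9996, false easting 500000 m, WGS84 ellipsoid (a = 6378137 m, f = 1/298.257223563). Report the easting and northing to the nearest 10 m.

E 464560 m, N 5052750 m

Zone 18 central meridian λ₀ = 6×18 − 183 = -75°; Δλ = -0.4547°.
Transverse Mercator on WGS84 with k₀ = 0.9996 gives E = 464555.955 m, N = 5052750.966 m.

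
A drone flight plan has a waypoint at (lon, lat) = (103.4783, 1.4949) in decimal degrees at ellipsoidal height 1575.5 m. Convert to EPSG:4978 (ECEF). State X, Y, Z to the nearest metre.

WGS84: a = 6378137 m, e² = 0.006694380; N(φ) = a/√(1−e²sin²φ) = 6378151.530 m.
X = (N+h)·cosφ·cosλ = -1486462.029 m; Y = (N+h)·cosφ·sinλ = 6201906.747 m; Z = (N(1−e²)+h)·sinφ = 165320.210 m.

X -1486462 m, Y 6201907 m, Z 165320 m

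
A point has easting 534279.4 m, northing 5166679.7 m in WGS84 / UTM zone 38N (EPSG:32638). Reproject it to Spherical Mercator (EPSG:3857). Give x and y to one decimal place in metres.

Unproject from UTM 38N (λ₀ = 45°) → φ = 46.65280029°, λ = 45.44799942°.
Web Mercator (R = 6378137 m): x = 5059248.153 m, y = 5885585.241 m.

x 5059248.2 m, y 5885585.2 m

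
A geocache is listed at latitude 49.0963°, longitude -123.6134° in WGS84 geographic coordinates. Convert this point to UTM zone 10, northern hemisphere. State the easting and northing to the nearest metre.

E 455221 m, N 5438342 m

Zone 10 central meridian λ₀ = 6×10 − 183 = -123°; Δλ = -0.6134°.
Transverse Mercator on WGS84 with k₀ = 0.9996 gives E = 455221.056 m, N = 5438342.255 m.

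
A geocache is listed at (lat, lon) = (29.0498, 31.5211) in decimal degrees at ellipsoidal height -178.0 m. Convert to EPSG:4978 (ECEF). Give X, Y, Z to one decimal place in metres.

X 4756662.0 m, Y 2917296.3 m, Z 3078641.2 m

WGS84: a = 6378137 m, e² = 0.006694380; N(φ) = a/√(1−e²sin²φ) = 6383176.550 m.
X = (N+h)·cosφ·cosλ = 4756661.958 m; Y = (N+h)·cosφ·sinλ = 2917296.261 m; Z = (N(1−e²)+h)·sinφ = 3078641.193 m.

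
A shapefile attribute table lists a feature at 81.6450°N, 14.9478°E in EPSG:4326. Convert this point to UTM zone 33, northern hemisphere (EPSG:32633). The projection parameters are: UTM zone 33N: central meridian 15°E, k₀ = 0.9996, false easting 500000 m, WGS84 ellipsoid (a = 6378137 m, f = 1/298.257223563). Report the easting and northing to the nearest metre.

Zone 33 central meridian λ₀ = 6×33 − 183 = 15°; Δλ = -0.0522°.
Transverse Mercator on WGS84 with k₀ = 0.9996 gives E = 499153.203 m, N = 9065201.958 m.

E 499153 m, N 9065202 m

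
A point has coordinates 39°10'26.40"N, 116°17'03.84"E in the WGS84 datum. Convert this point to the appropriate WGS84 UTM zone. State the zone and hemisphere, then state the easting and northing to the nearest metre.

Zone 50N: E 438187 m, N 4336330 m

Longitude 116.2844° lies in the 6° band [114°, 120°), giving zone 50; latitude is north of the equator, so 50N.
Zone 50 central meridian λ₀ = 6×50 − 183 = 117°; Δλ = -0.7156°.
Transverse Mercator on WGS84 with k₀ = 0.9996 gives E = 438186.667 m, N = 4336329.681 m.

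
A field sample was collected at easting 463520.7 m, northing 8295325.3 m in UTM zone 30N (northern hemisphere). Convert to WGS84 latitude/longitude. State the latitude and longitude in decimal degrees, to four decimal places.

lat 74.7431°, lon -4.2420°

Zone 30N: λ₀ = -3°, k₀ = 0.9996, false easting 500000 m.
Meridian distance M = (N − FN)/k₀ = 8298644.8 m.
Inverse transverse Mercator on WGS84 gives φ = 74.74309992°, λ = -4.24200120°.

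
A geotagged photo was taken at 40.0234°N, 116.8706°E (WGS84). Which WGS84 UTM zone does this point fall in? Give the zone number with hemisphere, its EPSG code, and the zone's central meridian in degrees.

Zone 50N (EPSG:32650), central meridian 117°

UTM zone = ⌊(λ + 180)/6⌋ + 1; 116.8706° ∈ [114°, 120°) → zone 50.
Hemisphere: N (φ ≥ 0).
Central meridian λ₀ = 6×50 − 183 = 117°.
EPSG code: 32650.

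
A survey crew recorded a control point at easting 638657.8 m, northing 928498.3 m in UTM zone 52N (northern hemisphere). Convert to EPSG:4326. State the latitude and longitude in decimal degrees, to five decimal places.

Zone 52N: λ₀ = 129°, k₀ = 0.9996, false easting 500000 m.
Meridian distance M = (N − FN)/k₀ = 928869.8 m.
Inverse transverse Mercator on WGS84 gives φ = 8.39780027°, λ = 130.25940034°.

lat 8.39780°, lon 130.25940°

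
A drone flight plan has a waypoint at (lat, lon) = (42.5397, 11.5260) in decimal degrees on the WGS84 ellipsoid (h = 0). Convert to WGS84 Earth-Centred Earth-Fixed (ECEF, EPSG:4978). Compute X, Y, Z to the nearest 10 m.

X 4611760 m, Y 940450 m, Z 4289970 m

WGS84: a = 6378137 m, e² = 0.006694380; N(φ) = a/√(1−e²sin²φ) = 6387918.273 m.
X = (N+h)·cosφ·cosλ = 4611761.771 m; Y = (N+h)·cosφ·sinλ = 940453.114 m; Z = (N(1−e²)+h)·sinφ = 4289965.098 m.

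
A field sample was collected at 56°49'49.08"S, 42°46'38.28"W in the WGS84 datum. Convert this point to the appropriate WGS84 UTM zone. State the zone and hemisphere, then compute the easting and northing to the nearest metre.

Zone 23S: E 635625 m, N 3699302 m

Longitude -42.7773° lies in the 6° band [-48°, -42°), giving zone 23; latitude is south of the equator, so 23S.
Zone 23 central meridian λ₀ = 6×23 − 183 = -45°; Δλ = +2.2227°.
Transverse Mercator on WGS84 with k₀ = 0.9996 gives E = 635624.656 m, N = 3699301.575 m.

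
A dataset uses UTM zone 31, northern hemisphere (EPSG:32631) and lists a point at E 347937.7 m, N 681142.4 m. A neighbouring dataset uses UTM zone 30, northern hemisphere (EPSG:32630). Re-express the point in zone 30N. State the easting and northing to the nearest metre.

E 1012320 m, N 683170 m

UTM 31N → geographic: φ = 6.16050023°, λ = 1.62569973°.
UTM 30N (λ₀ = -3°) forward: E = 1012319.523 m, N = 683169.647 m.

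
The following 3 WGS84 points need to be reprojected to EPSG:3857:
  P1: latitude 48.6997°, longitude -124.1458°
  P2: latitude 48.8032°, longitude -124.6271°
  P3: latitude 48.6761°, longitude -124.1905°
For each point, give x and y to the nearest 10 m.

P1: x -13819850 m, y 6224060 m; P2: x -13873430 m, y 6241530 m; P3: x -13824820 m, y 6220080 m

Web Mercator: x = R·λ, y = R·ln tan(π/4+φ/2), R = 6378137 m.
P1 (48.6997°, -124.1458°) → (-13819847.240, 6224059.532) m.
P2 (48.8032°, -124.6271°) → (-13873425.311, 6241534.285) m.
P3 (48.6761°, -124.1905°) → (-13824823.221, 6220079.984) m.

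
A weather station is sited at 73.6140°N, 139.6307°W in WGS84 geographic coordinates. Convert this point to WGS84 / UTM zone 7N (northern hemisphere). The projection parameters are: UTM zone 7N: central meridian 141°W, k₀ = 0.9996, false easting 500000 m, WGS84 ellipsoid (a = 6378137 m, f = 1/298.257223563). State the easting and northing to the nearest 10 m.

Zone 7 central meridian λ₀ = 6×7 − 183 = -141°; Δλ = +1.3693°.
Transverse Mercator on WGS84 with k₀ = 0.9996 gives E = 543113.904 m, N = 8169469.612 m.

E 543110 m, N 8169470 m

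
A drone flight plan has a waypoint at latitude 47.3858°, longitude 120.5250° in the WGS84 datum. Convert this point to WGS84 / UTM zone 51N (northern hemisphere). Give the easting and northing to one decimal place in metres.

Zone 51 central meridian λ₀ = 6×51 − 183 = 123°; Δλ = -2.4750°.
Transverse Mercator on WGS84 with k₀ = 0.9996 gives E = 313200.194 m, N = 5251008.176 m.

E 313200.2 m, N 5251008.2 m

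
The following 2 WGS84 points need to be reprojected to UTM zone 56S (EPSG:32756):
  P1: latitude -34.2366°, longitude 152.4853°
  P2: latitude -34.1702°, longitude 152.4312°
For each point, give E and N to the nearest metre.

UTM zone 56S: λ₀ = 153°, k₀ = 0.9996.
P1 (-34.2366°, 152.4853°) → (452600.522, 6211489.996) m.
P2 (-34.1702°, 152.4312°) → (447577.226, 6218826.171) m.

P1: E 452601 m, N 6211490 m; P2: E 447577 m, N 6218826 m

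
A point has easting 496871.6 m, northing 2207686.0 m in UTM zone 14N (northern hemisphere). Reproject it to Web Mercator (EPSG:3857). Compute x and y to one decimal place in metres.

x -11023958.1 m, y 2268968.1 m

Unproject from UTM 14N (λ₀ = -99°) → φ = 19.96570040°, λ = -99.02990026°.
Web Mercator (R = 6378137 m): x = -11023958.070 m, y = 2268968.111 m.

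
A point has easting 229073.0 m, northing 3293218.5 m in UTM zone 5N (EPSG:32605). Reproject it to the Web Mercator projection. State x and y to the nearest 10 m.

x -17343710 m, y 3470120 m

Unproject from UTM 5N (λ₀ = -153°) → φ = 29.73960029°, λ = -155.80119977°.
Web Mercator (R = 6378137 m): x = -17343710.224 m, y = 3470121.612 m.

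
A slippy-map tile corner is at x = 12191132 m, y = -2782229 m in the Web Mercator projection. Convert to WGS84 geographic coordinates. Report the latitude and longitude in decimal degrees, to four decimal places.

lat -24.2363°, lon 109.5148°

R = 6378137 m. λ = x/R = 109.51480206°.
φ = 2·arctan(exp(y/R)) − 90° = 2·arctan(0.64648) − 90° = -24.23630128°.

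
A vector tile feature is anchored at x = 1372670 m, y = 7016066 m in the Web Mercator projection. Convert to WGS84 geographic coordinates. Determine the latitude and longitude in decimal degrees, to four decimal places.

lat 53.1784°, lon 12.3309°

R = 6378137 m. λ = x/R = 12.33090441°.
φ = 2·arctan(exp(y/R)) − 90° = 2·arctan(3.00422) − 90° = 53.17840264°.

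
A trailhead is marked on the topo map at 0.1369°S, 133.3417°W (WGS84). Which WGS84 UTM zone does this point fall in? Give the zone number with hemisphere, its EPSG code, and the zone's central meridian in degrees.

UTM zone = ⌊(λ + 180)/6⌋ + 1; -133.3417° ∈ [-138°, -132°) → zone 8.
Hemisphere: S (φ < 0).
Central meridian λ₀ = 6×8 − 183 = -135°.
EPSG code: 32708.

Zone 8S (EPSG:32708), central meridian -135°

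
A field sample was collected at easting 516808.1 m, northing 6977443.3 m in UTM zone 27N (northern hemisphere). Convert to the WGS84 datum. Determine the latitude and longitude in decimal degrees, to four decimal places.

Zone 27N: λ₀ = -21°, k₀ = 0.9996, false easting 500000 m.
Meridian distance M = (N − FN)/k₀ = 6980235.4 m.
Inverse transverse Mercator on WGS84 gives φ = 62.92649970°, λ = -20.66899960°.

lat 62.9265°, lon -20.6690°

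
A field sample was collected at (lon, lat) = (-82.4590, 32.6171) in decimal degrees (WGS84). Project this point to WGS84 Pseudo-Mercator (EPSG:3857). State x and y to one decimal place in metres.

Web Mercator is spherical with R = a = 6378137 m.
x = R·λ = 6378137 × -1.439181048 = -9179293.891 m.
y = R·ln tan(π/4 + φ/2) = 6378137 × 0.602776325 = 3844589.983 m.

x -9179293.9 m, y 3844590.0 m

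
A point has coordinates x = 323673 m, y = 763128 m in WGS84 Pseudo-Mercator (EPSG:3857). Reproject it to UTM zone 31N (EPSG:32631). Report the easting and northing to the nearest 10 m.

Web Mercator inverse (R = 6378137 m) → φ = 6.83899757°, λ = 2.90760403°.
UTM 31N forward: E = 489791.308 m, N = 755951.646 m.

E 489790 m, N 755950 m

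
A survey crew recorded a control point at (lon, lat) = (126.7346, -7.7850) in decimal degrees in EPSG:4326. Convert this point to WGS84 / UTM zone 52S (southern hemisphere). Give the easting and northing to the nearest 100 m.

E 250200 m, N 9138800 m

Zone 52 central meridian λ₀ = 6×52 − 183 = 129°; Δλ = -2.2654°.
Transverse Mercator on WGS84 with k₀ = 0.9996 gives E = 250162.579 m, N = 9138801.312 m.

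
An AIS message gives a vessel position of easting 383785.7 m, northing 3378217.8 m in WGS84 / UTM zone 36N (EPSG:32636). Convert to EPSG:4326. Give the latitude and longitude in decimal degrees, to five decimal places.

lat 30.53070°, lon 31.78860°

Zone 36N: λ₀ = 33°, k₀ = 0.9996, false easting 500000 m.
Meridian distance M = (N − FN)/k₀ = 3379569.6 m.
Inverse transverse Mercator on WGS84 gives φ = 30.53070039°, λ = 31.78859980°.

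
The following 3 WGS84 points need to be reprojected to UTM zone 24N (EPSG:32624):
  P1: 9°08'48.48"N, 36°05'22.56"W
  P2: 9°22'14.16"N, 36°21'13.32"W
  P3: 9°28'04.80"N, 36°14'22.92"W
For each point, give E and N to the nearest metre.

P1: E 819895 m, N 1012374 m; P2: E 790662 m, N 1036919 m; P3: E 803107 m, N 1047795 m

UTM zone 24N: λ₀ = -39°, k₀ = 0.9996.
P1 (9.1468°, -36.0896°) → (819895.178, 1012374.414) m.
P2 (9.3706°, -36.3537°) → (790661.840, 1036918.581) m.
P3 (9.4680°, -36.2397°) → (803107.252, 1047795.354) m.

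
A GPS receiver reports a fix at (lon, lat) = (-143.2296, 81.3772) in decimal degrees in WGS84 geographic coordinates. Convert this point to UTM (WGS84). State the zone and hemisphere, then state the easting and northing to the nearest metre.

Longitude -143.2296° lies in the 6° band [-144°, -138°), giving zone 7; latitude is north of the equator, so 7N.
Zone 7 central meridian λ₀ = 6×7 − 183 = -141°; Δλ = -2.2296°.
Transverse Mercator on WGS84 with k₀ = 0.9996 gives E = 462689.555 m, N = 9036026.315 m.

Zone 7N: E 462690 m, N 9036026 m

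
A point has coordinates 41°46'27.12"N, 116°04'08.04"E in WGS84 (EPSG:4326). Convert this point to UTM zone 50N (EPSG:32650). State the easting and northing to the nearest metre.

E 422616 m, N 4625125 m

Zone 50 central meridian λ₀ = 6×50 − 183 = 117°; Δλ = -0.9311°.
Transverse Mercator on WGS84 with k₀ = 0.9996 gives E = 422616.114 m, N = 4625125.311 m.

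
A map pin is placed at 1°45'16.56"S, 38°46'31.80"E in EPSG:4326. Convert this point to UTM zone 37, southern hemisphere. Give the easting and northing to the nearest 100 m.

E 475000 m, N 9806100 m

Zone 37 central meridian λ₀ = 6×37 − 183 = 39°; Δλ = -0.2245°.
Transverse Mercator on WGS84 with k₀ = 0.9996 gives E = 475030.341 m, N = 9806061.875 m.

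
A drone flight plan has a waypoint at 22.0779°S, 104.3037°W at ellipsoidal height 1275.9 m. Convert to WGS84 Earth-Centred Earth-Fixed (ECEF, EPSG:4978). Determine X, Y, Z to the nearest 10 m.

WGS84: a = 6378137 m, e² = 0.006694380; N(φ) = a/√(1−e²sin²φ) = 6381155.217 m.
X = (N+h)·cosφ·cosλ = -1461228.698 m; Y = (N+h)·cosφ·sinλ = -5731082.254 m; Z = (N(1−e²)+h)·sinφ = -2382888.087 m.

X -1461230 m, Y -5731080 m, Z -2382890 m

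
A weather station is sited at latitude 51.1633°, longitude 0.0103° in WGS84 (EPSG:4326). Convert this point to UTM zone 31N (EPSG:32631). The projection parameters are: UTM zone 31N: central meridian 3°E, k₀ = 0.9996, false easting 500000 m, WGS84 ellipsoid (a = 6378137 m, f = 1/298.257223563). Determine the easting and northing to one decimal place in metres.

Zone 31 central meridian λ₀ = 6×31 − 183 = 3°; Δλ = -2.9897°.
Transverse Mercator on WGS84 with k₀ = 0.9996 gives E = 290971.404 m, N = 5672234.432 m.

E 290971.4 m, N 5672234.4 m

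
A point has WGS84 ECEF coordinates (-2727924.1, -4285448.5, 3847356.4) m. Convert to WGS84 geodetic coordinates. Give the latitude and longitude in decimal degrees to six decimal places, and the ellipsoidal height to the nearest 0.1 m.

λ = atan2(Y, X) = -122.47899973°; p = √(X²+Y²) = 5080023.5 m.
Bowring's method on WGS84 (a = 6378137 m, b = 6356752.314 m) gives φ = 37.32380018°, h = 2185.459 m.

lat 37.323800°, lon -122.479000°, h 2185.5 m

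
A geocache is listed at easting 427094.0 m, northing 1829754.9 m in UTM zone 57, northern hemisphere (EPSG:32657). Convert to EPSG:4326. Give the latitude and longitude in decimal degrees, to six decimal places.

lat 16.548700°, lon 158.316700°

Zone 57N: λ₀ = 159°, k₀ = 0.9996, false easting 500000 m.
Meridian distance M = (N − FN)/k₀ = 1830487.1 m.
Inverse transverse Mercator on WGS84 gives φ = 16.54869997°, λ = 158.31669954°.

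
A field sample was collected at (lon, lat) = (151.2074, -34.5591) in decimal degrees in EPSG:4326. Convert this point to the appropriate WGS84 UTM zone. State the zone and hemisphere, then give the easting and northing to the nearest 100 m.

Longitude 151.2074° lies in the 6° band [150°, 156°), giving zone 56; latitude is south of the equator, so 56S.
Zone 56 central meridian λ₀ = 6×56 − 183 = 153°; Δλ = -1.7926°.
Transverse Mercator on WGS84 with k₀ = 0.9996 gives E = 335540.079 m, N = 6174389.625 m.

Zone 56S: E 335500 m, N 6174400 m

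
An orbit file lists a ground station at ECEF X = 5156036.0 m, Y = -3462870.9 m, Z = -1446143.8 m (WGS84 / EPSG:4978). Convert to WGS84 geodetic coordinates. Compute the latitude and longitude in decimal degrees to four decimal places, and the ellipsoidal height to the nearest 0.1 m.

lat -13.1923°, lon -33.8859°, h 76.6 m

λ = atan2(Y, X) = -33.88589995°; p = √(X²+Y²) = 6210972.7 m.
Bowring's method on WGS84 (a = 6378137 m, b = 6356752.314 m) gives φ = -13.19230044°, h = 76.570 m.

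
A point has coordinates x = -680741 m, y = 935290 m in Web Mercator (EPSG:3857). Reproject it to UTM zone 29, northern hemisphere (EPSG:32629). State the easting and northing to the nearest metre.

Web Mercator inverse (R = 6378137 m) → φ = 8.37190264°, λ = -6.11520045°.
UTM 29N forward: E = 817737.259 m, N = 926578.004 m.

E 817737 m, N 926578 m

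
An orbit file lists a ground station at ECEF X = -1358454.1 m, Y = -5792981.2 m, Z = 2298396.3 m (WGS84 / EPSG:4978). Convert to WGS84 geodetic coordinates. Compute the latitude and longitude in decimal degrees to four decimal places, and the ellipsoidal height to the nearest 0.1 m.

λ = atan2(Y, X) = -103.19739964°; p = √(X²+Y²) = 5950128.5 m.
Bowring's method on WGS84 (a = 6378137 m, b = 6356752.314 m) gives φ = 21.24999965°, h = 3260.825 m.

lat 21.2500°, lon -103.1974°, h 3260.8 m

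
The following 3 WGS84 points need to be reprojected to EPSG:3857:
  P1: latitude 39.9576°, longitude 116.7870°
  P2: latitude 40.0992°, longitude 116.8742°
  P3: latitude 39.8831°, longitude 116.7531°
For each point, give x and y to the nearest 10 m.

P1: x 13000670 m, y 4859780 m; P2: x 13010380 m, y 4880370 m; P3: x 12996900 m, y 4848970 m

Web Mercator: x = R·λ, y = R·ln tan(π/4+φ/2), R = 6378137 m.
P1 (39.9576°, 116.7870°) → (13000669.371, 4859782.739) m.
P2 (40.0992°, 116.8742°) → (13010376.431, 4880368.242) m.
P3 (39.8831°, 116.7531°) → (12996895.641, 4848969.203) m.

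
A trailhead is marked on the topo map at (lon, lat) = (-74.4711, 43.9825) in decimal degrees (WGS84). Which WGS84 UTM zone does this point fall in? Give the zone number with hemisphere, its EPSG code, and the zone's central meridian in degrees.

Zone 18N (EPSG:32618), central meridian -75°

UTM zone = ⌊(λ + 180)/6⌋ + 1; -74.4711° ∈ [-78°, -72°) → zone 18.
Hemisphere: N (φ ≥ 0).
Central meridian λ₀ = 6×18 − 183 = -75°.
EPSG code: 32618.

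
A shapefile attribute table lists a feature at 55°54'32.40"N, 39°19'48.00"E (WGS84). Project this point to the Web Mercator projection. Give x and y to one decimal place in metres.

Web Mercator is spherical with R = a = 6378137 m.
x = R·λ = 6378137 × 0.686437995 = 4378195.573 m.
y = R·ln tan(π/4 + φ/2) = 6378137 × 1.182213774 = 7540321.417 m.

x 4378195.6 m, y 7540321.4 m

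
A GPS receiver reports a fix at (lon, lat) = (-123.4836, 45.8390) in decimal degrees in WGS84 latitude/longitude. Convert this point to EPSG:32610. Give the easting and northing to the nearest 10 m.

Zone 10 central meridian λ₀ = 6×10 − 183 = -123°; Δλ = -0.4836°.
Transverse Mercator on WGS84 with k₀ = 0.9996 gives E = 462445.286 m, N = 5076273.240 m.

E 462450 m, N 5076270 m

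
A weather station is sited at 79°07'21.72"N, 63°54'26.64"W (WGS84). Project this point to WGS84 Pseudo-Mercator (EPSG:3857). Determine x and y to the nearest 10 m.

x -7114140 m, y 14999380 m

Web Mercator is spherical with R = a = 6378137 m.
x = R·λ = 6378137 × -1.115394546 = -7114139.226 m.
y = R·ln tan(π/4 + φ/2) = 6378137 × 2.351686349 = 14999377.714 m.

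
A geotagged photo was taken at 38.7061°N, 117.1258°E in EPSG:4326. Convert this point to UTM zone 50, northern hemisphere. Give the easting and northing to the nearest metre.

Zone 50 central meridian λ₀ = 6×50 − 183 = 117°; Δλ = +0.1258°.
Transverse Mercator on WGS84 with k₀ = 0.9996 gives E = 510938.165 m, N = 4284170.516 m.

E 510938 m, N 4284171 m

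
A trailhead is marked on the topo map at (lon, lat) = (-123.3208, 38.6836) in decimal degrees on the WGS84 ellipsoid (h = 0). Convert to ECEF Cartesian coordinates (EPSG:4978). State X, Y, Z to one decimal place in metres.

WGS84: a = 6378137 m, e² = 0.006694380; N(φ) = a/√(1−e²sin²φ) = 6386493.296 m.
X = (N+h)·cosφ·cosλ = -2738586.863 m; Y = (N+h)·cosφ·sinλ = -4165803.604 m; Z = (N(1−e²)+h)·sinφ = 3964959.387 m.

X -2738586.9 m, Y -4165803.6 m, Z 3964959.4 m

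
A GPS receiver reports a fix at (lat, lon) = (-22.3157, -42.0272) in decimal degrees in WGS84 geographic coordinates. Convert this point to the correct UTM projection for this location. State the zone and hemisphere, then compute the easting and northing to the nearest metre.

Longitude -42.0272° lies in the 6° band [-48°, -42°), giving zone 23; latitude is south of the equator, so 23S.
Zone 23 central meridian λ₀ = 6×23 − 183 = -45°; Δλ = +2.9728°.
Transverse Mercator on WGS84 with k₀ = 0.9996 gives E = 806269.570 m, N = 7529209.990 m.

Zone 23S: E 806270 m, N 7529210 m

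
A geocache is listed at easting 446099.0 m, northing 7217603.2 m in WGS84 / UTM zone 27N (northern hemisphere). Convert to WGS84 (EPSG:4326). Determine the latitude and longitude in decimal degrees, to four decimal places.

Zone 27N: λ₀ = -21°, k₀ = 0.9996, false easting 500000 m.
Meridian distance M = (N − FN)/k₀ = 7220491.4 m.
Inverse transverse Mercator on WGS84 gives φ = 65.07770014°, λ = -22.14640007°.

lat 65.0777°, lon -22.1464°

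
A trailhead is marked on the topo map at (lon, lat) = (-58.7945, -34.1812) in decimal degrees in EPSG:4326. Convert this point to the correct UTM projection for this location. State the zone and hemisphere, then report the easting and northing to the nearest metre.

Zone 21S: E 334624 m, N 6216297 m

Longitude -58.7945° lies in the 6° band [-60°, -54°), giving zone 21; latitude is south of the equator, so 21S.
Zone 21 central meridian λ₀ = 6×21 − 183 = -57°; Δλ = -1.7945°.
Transverse Mercator on WGS84 with k₀ = 0.9996 gives E = 334624.465 m, N = 6216297.378 m.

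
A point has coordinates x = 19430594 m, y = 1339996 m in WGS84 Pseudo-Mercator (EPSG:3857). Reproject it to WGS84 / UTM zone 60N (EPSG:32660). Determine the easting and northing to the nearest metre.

Web Mercator inverse (R = 6378137 m) → φ = 11.94980126°, λ = 174.54799570°.
UTM 60N forward: E = 232952.718 m, N = 1322186.457 m.

E 232953 m, N 1322186 m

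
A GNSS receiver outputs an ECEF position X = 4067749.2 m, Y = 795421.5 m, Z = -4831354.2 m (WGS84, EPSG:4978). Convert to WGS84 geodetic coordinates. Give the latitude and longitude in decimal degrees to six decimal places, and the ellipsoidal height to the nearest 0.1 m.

lat -49.564000°, lon 11.064200°, h -160.9 m

λ = atan2(Y, X) = 11.06419982°; p = √(X²+Y²) = 4144789.4 m.
Bowring's method on WGS84 (a = 6378137 m, b = 6356752.314 m) gives φ = -49.56400016°, h = -160.868 m.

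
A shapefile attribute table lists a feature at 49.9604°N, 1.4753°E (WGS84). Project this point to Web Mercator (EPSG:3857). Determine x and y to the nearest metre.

Web Mercator is spherical with R = a = 6378137 m.
x = R·λ = 6378137 × 0.025748842 = 164229.645 m.
y = R·ln tan(π/4 + φ/2) = 6378137 × 1.009608392 = 6439420.641 m.

x 164230 m, y 6439421 m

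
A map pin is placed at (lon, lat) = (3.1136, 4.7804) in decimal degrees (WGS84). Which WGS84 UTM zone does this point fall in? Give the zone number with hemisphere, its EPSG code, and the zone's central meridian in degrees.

UTM zone = ⌊(λ + 180)/6⌋ + 1; 3.1136° ∈ [0°, 6°) → zone 31.
Hemisphere: N (φ ≥ 0).
Central meridian λ₀ = 6×31 − 183 = 3°.
EPSG code: 32631.

Zone 31N (EPSG:32631), central meridian 3°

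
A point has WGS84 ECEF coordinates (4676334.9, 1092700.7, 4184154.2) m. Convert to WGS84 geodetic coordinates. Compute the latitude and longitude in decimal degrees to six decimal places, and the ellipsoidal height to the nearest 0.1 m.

λ = atan2(Y, X) = 13.15209988°; p = √(X²+Y²) = 4802301.8 m.
Bowring's method on WGS84 (a = 6378137 m, b = 6356752.314 m) gives φ = 41.25570041°, h = 517.170 m.

lat 41.255700°, lon 13.152100°, h 517.2 m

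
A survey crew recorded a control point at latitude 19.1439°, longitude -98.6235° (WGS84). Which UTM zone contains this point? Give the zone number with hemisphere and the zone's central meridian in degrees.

Zone 14N, central meridian -99°

UTM zone = ⌊(λ + 180)/6⌋ + 1; -98.6235° ∈ [-102°, -96°) → zone 14.
Hemisphere: N (φ ≥ 0).
Central meridian λ₀ = 6×14 − 183 = -99°.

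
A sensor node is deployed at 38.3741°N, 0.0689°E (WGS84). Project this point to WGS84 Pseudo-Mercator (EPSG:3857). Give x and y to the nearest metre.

x 7670 m, y 4632409 m

Web Mercator is spherical with R = a = 6378137 m.
x = R·λ = 6378137 × 0.001202532 = 7669.913 m.
y = R·ln tan(π/4 + φ/2) = 6378137 × 0.726295034 = 4632409.229 m.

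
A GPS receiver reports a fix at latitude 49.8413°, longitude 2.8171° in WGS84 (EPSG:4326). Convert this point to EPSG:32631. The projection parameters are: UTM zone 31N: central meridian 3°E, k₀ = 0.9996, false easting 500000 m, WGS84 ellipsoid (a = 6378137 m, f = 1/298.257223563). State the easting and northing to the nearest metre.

E 486849 m, N 5521002 m

Zone 31 central meridian λ₀ = 6×31 − 183 = 3°; Δλ = -0.1829°.
Transverse Mercator on WGS84 with k₀ = 0.9996 gives E = 486848.998 m, N = 5521001.996 m.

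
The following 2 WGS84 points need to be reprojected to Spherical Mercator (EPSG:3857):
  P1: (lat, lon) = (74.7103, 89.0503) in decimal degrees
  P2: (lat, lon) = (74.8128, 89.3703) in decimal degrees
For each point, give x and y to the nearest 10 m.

P1: x 9913030 m, y 12808800 m; P2: x 9948660 m, y 12852210 m

Web Mercator: x = R·λ, y = R·ln tan(π/4+φ/2), R = 6378137 m.
P1 (74.7103°, 89.0503°) → (9913034.051, 12808802.071) m.
P2 (74.8128°, 89.3703°) → (9948656.288, 12852214.157) m.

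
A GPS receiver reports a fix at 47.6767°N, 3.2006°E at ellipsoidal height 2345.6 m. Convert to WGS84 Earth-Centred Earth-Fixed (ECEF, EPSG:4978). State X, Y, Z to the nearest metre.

WGS84: a = 6378137 m, e² = 0.006694380; N(φ) = a/√(1−e²sin²φ) = 6389839.455 m.
X = (N+h)·cosφ·cosλ = 4297229.436 m; Y = (N+h)·cosφ·sinλ = 240297.566 m; Z = (N(1−e²)+h)·sinφ = 4694482.214 m.

X 4297229 m, Y 240298 m, Z 4694482 m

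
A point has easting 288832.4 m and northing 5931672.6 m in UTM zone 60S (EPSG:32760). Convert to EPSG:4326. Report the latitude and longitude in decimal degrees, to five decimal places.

Zone 60S: λ₀ = 177°, k₀ = 0.9996, false easting 500000 m, false northing 10000000 m.
Meridian distance M = (N − FN)/k₀ = -4069955.4 m.
Inverse transverse Mercator on WGS84 gives φ = -36.73719963°, λ = 174.63499988°.

lat -36.73720°, lon 174.63500°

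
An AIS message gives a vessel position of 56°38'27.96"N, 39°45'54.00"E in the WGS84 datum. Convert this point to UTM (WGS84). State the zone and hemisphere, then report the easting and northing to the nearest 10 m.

Zone 37N: E 546920 m, N 6277700 m

Longitude 39.7650° lies in the 6° band [36°, 42°), giving zone 37; latitude is north of the equator, so 37N.
Zone 37 central meridian λ₀ = 6×37 − 183 = 39°; Δλ = +0.7650°.
Transverse Mercator on WGS84 with k₀ = 0.9996 gives E = 546918.011 m, N = 6277697.624 m.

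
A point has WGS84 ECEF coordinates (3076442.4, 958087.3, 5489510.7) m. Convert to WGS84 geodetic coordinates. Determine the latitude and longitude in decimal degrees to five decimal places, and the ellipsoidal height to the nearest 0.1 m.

lat 59.75600°, lon 17.29800°, h 3097.3 m

λ = atan2(Y, X) = 17.29800001°; p = √(X²+Y²) = 3222177.7 m.
Bowring's method on WGS84 (a = 6378137 m, b = 6356752.314 m) gives φ = 59.75600028°, h = 3097.256 m.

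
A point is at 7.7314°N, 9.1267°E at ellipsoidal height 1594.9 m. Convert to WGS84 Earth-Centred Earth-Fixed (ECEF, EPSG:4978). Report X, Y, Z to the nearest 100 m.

X 6242100 m, Y 1002800 m, Z 852600 m

WGS84: a = 6378137 m, e² = 0.006694380; N(φ) = a/√(1−e²sin²φ) = 6378523.409 m.
X = (N+h)·cosφ·cosλ = 6242082.558 m; Y = (N+h)·cosφ·sinλ = 1002803.316 m; Z = (N(1−e²)+h)·sinφ = 852568.142 m.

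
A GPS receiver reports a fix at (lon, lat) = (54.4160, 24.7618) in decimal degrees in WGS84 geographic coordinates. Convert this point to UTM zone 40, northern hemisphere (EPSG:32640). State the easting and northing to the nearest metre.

E 238691 m, N 2741042 m

Zone 40 central meridian λ₀ = 6×40 − 183 = 57°; Δλ = -2.5840°.
Transverse Mercator on WGS84 with k₀ = 0.9996 gives E = 238690.945 m, N = 2741041.769 m.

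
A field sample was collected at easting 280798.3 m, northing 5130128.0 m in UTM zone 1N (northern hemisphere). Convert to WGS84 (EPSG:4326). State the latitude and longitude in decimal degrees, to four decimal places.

Zone 1N: λ₀ = -177°, k₀ = 0.9996, false easting 500000 m.
Meridian distance M = (N − FN)/k₀ = 5132180.9 m.
Inverse transverse Mercator on WGS84 gives φ = 46.28929962°, λ = -179.84580035°.

lat 46.2893°, lon -179.8458°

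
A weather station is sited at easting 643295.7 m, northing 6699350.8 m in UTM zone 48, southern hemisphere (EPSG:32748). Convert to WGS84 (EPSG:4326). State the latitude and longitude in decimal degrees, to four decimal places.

Zone 48S: λ₀ = 105°, k₀ = 0.9996, false easting 500000 m, false northing 10000000 m.
Meridian distance M = (N − FN)/k₀ = -3301970.0 m.
Inverse transverse Mercator on WGS84 gives φ = -29.82799987°, λ = 106.48309966°.

lat -29.8280°, lon 106.4831°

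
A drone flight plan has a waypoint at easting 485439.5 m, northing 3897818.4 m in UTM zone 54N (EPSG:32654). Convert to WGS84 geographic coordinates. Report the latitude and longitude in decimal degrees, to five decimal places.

lat 35.22330°, lon 140.84000°

Zone 54N: λ₀ = 141°, k₀ = 0.9996, false easting 500000 m.
Meridian distance M = (N − FN)/k₀ = 3899378.2 m.
Inverse transverse Mercator on WGS84 gives φ = 35.22330029°, λ = 140.83999996°.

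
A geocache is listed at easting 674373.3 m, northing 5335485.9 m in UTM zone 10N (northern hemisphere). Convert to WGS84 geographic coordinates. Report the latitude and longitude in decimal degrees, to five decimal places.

Zone 10N: λ₀ = -123°, k₀ = 0.9996, false easting 500000 m.
Meridian distance M = (N − FN)/k₀ = 5337620.9 m.
Inverse transverse Mercator on WGS84 gives φ = 48.14870038°, λ = -120.65559946°.

lat 48.14870°, lon -120.65560°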